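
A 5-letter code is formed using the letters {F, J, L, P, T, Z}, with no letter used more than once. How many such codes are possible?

This is a permutation of 5 out of 6: P(6,5) = 6!/1!.
That product is 6 × 5 × 4 × 3 × 2 = 720.

720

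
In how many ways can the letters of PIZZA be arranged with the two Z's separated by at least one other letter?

Total arrangements of PIZZA: 5!/(2!) = 60.
If the two Z's are adjacent, glue them into one block, leaving 4 items to arrange: (4)! = 24 ways.
Hence 60 − 24 = 36.

36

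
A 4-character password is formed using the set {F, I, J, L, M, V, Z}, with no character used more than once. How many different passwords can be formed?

840

Choose and order 4 of the 7 symbols: the first character has 7 options, the next 6, then 5, 4.
7 × 6 × 5 × 4 = 840.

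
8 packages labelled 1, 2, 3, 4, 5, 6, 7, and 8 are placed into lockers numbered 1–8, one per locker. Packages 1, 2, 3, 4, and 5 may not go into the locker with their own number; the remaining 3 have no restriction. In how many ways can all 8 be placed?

21234

Let Aᵢ (for 1 ≤ i ≤ 5) be the placements that put package i in its forbidden locker. Any j of these fix j positions, leaving (8−j)! ways to fill the rest, and there are C(5,j) ways to pick which j.
By inclusion–exclusion, the number of valid placements is Σ_{j=0}^{5} (−1)^j C(5,j)·(8−j)!.
Computing: 40320 − 25200 + 7200 − 1200 + 120 − 6 = 21234.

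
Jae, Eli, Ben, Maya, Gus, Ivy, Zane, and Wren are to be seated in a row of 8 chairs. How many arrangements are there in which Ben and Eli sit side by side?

10080

Place the 6 others and the Ben-Eli pair as 7 objects in a line; the pair has 2 internal arrangements.
That gives 2 × 7! = 2 × 5040 = 10080.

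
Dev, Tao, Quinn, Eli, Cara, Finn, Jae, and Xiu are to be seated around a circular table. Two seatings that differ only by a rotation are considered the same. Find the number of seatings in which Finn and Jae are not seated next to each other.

Without the restriction there are (7)! = 5040 seatings.
Those with Finn next to Jae: fuse the pair into one unit and seat 7 units around a circle — 2·(6)! = 1440.
Subtracting, 5040 − 1440 = 3600.

3600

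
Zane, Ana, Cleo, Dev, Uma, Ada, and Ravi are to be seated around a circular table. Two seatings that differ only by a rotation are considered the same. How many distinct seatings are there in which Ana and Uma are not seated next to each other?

Without the restriction there are (6)! = 720 seatings.
Seatings with Ana beside Uma: treat them as a block with 2 internal orders, giving 2 × (5)! = 240.
Subtracting, 720 − 240 = 480.

480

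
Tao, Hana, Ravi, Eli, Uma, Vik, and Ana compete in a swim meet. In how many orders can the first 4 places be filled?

840

This is an ordered selection of 4 from 7: P(7,4).
That gives 7 × 6 × 5 × 4 = 840.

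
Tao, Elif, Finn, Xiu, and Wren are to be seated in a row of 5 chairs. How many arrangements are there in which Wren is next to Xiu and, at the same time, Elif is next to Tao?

24

Treat {Wren,Xiu} as one block (2 orders) and {Elif,Tao} as another (2 orders).
That leaves 3 units to arrange: 2 × 2 × 3! = 4 × 6 = 24.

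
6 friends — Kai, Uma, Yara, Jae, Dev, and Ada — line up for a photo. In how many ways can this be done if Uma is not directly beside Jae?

Of the 6! = 720 arrangements, those with Uma and Jae adjacent number 2 × 5! = 240 (treat the pair as a block with 2 internal orders).
So 720 − 240 = 480 arrangements keep them apart.

480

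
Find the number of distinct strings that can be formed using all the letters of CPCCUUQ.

420

The 7 letters of CPCCUUQ have repeats: C appearing 3 times and U appearing twice.
Dividing 7! = 5040 by 3!·2! = 12 for the repeated letters gives 420.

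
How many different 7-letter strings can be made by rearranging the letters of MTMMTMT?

Letter multiplicities in MTMMTMT: M×4, T×3.
The number of distinct arrangements is 7!/(4!·3!) = 5040/144 = 35.

35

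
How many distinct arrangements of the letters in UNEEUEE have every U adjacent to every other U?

Treat the 2 copies of U as a single block. The multiset to arrange is then {UU, E, E, E, E, N}, 6 items in all.
That gives (6)!/(4!) = 30 arrangements.

30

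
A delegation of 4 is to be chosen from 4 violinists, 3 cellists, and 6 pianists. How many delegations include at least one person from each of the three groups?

Total 4-person selections from all 13: C(13,4) = 715.
Selections missing a whole group: no violinists → C(9,4) = 126; no cellists → C(10,4) = 210; no pianists → C(7,4) = 35.
Add back selections omitting two groups (i.e. drawn from a single group): C(4,4) + C(3,4) + C(6,4) = 16.
By inclusion–exclusion: 715 − 371 + 16 = 360.

360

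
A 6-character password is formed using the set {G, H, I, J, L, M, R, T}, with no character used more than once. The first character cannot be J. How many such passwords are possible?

17640

The first character has 8−1 = 7 choices (anything except J).
The remaining 5 characters are filled from the other 7 symbols without repetition: 7 × 6 × 5 × 4 × 3 = 2520.
Total: 7 × 2520 = 17640.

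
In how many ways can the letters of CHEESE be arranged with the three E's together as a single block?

Treat the 3 copies of E as a single block. The multiset to arrange is then {EEE, C, H, S}, 4 items in all.
All 4 items are distinct, so there are (4)! = 24 arrangements.

24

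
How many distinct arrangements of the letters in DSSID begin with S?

12

Fix S in the first position and arrange the remaining 4 letters.
Those 4 letters have D appearing twice, giving (4)!/(2!) = 12.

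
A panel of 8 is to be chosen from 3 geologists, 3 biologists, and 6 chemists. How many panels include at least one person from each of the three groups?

With no constraint there are C(12,8) = 495 possible selections.
Subtract selections that omit an entire group: no geologists → C(9,8) = 9; no biologists → C(9,8) = 9; no chemists → C(6,8) = 0.
Add back selections omitting two groups (i.e. drawn from a single group): C(3,8) + C(3,8) + C(6,8) = 0.
By inclusion–exclusion: 495 − 18 + 0 = 477.

477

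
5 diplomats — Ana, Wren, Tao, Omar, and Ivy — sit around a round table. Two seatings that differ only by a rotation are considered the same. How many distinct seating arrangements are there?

Around a circle, 5 distinct people have 5!/5 = (4)! = 24 rotationally distinct seatings.

24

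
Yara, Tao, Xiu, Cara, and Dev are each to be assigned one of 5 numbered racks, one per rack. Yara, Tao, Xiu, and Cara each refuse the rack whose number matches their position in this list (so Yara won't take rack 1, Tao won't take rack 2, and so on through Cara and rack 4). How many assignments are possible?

53

Let Aᵢ (for 1 ≤ i ≤ 4) be the placements that put person i in their forbidden rack. Any j of these fix j positions, leaving (5−j)! ways to fill the rest, and there are C(4,j) ways to pick which j.
By inclusion–exclusion, the number of valid placements is Σ_{j=0}^{4} (−1)^j C(4,j)·(5−j)!.
Computing: 120 − 96 + 36 − 8 + 1 = 53.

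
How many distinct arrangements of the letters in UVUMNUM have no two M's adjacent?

Total arrangements of UVUMNUM: 7!/(3!·2!) = 420.
Arrangements with the M's together: treat MM as one letter, giving (6)!/(3!) = 120.
Hence 420 − 120 = 300.

300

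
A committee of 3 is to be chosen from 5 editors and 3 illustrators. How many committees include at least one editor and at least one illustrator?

45

With no constraint there are C(8,3) = 56 possible selections.
Subtract selections that omit an entire group: no editors → C(3,3) = 1; no illustrators → C(5,3) = 10.
Both groups omitted at once is impossible, so 56 − 11 = 45.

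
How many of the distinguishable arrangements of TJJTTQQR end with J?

With the last slot taken by J, it remains to arrange the other 7 letters (TJTTQQR).
Those 7 letters have Q appearing twice and T appearing 3 times, giving (7)!/(3!·2!) = 420.

420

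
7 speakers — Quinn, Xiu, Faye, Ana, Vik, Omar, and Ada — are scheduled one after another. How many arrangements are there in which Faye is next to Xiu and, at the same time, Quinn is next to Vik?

Treat {Faye,Xiu} as one block (2 orders) and {Quinn,Vik} as another (2 orders).
That leaves 5 units to arrange: 2 × 2 × 5! = 4 × 120 = 480.

480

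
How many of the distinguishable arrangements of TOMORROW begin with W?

With the first slot taken by W, it remains to arrange the other 7 letters (TOMORRO).
Those 7 letters have O appearing 3 times and R appearing twice, giving (7)!/(3!·2!) = 420.

420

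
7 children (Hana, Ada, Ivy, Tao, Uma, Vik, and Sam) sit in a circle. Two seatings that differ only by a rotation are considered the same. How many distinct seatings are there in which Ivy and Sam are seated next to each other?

Glue Ivy and Sam into a block (2 internal orders). Seating 6 units around a circle gives (5)! arrangements.
So 2 × (5)! = 2 × 120 = 240.

240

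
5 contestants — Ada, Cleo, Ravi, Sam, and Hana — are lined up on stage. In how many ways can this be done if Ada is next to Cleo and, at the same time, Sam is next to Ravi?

Treat {Ada,Cleo} as one block (2 orders) and {Sam,Ravi} as another (2 orders).
That leaves 3 units to arrange: 2 × 2 × 3! = 4 × 6 = 24.

24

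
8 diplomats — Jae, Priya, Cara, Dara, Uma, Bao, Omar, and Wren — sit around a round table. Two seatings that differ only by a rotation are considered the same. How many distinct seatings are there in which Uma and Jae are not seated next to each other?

3600

All circular seatings of 8 people number (7)! = 5040.
Those with Uma next to Jae: fuse the pair into one unit and seat 7 units around a circle — 2·(6)! = 1440.
Subtracting, 5040 − 1440 = 3600.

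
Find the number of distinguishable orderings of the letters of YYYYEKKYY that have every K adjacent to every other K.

Treat the 2 copies of K as a single block. The multiset to arrange is then {KK, E, Y, Y, Y, Y, Y, Y}, 8 items in all.
That gives (8)!/(6!) = 56 arrangements.

56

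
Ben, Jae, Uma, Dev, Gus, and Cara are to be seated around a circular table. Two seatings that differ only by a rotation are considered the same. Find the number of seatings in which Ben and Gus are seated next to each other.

48

Treat {Ben, Gus} as one unit (2 internal orders) and seat the resulting 5 units around the table: (4)! circular arrangements.
So 2 × (4)! = 2 × 24 = 48.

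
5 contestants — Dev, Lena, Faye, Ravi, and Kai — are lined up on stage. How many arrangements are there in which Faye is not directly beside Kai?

There are 5! = 120 arrangements in all. If Faye and Kai are adjacent, merging them into one block gives 2·(4)! = 48 arrangements.
So 120 − 48 = 72 arrangements keep them apart.

72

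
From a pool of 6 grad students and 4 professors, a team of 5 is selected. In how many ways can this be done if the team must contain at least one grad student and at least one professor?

246

Total 5-person selections from all 10: C(10,5) = 252.
Selections missing a whole group: no grad students → C(4,5) = 0; no professors → C(6,5) = 6.
Both groups omitted at once is impossible, so 252 − 6 = 246.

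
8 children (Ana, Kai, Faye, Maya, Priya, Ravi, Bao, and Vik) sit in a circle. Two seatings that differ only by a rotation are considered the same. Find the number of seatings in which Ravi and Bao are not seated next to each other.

Without the restriction there are (7)! = 5040 seatings.
Those with Ravi next to Bao: fuse the pair into one unit and seat 7 units around a circle — 2·(6)! = 1440.
Subtracting, 5040 − 1440 = 3600.

3600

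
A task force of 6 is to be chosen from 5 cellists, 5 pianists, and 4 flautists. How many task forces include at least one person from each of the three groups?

2625

With no constraint there are C(14,6) = 3003 possible selections.
Subtract selections that omit an entire group: no cellists → C(9,6) = 84; no pianists → C(9,6) = 84; no flautists → C(10,6) = 210.
Add back selections omitting two groups (i.e. drawn from a single group): C(5,6) + C(5,6) + C(4,6) = 0.
By inclusion–exclusion: 3003 − 378 + 0 = 2625.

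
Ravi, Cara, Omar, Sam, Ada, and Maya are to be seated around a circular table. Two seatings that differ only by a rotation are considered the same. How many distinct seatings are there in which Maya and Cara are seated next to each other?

48

Treat {Maya, Cara} as one unit (2 internal orders) and seat the resulting 5 units around the table: (4)! circular arrangements.
So 2 × (4)! = 2 × 24 = 48.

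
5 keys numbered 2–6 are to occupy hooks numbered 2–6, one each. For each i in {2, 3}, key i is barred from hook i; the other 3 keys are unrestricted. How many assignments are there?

Let Aᵢ (for i ∈ {2, 3}) be the placements that put key i in its forbidden hook. Any j of these fix j positions, leaving (5−j)! ways to fill the rest, and there are C(2,j) ways to pick which j.
By inclusion–exclusion, the number of valid placements is Σ_{j=0}^{2} (−1)^j C(2,j)·(5−j)!.
Computing: 120 − 48 + 6 = 78.

78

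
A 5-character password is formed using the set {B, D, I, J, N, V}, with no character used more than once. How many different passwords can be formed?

720

This is a permutation of 5 out of 6: P(6,5) = 6!/1!.
That product is 6 × 5 × 4 × 3 × 2 = 720.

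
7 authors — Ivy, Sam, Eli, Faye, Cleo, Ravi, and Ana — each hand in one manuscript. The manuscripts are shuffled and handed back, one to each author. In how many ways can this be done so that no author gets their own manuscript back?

Count assignments avoiding every fixed point. For any j of the 7 authors fixed to their own manuscript, the other 7−j can be arranged in (7−j)! ways.
By inclusion–exclusion this is Σ_{j=0}^{7} (−1)^j C(7,j)·(7−j)!.
Computing: 5040 − 5040 + 2520 − 840 + 210 − 42 + 7 − 1 = 1854.

1854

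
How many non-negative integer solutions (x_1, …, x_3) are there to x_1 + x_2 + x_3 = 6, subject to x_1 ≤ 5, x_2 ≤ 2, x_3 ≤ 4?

14

Ignoring the caps, the number of non-negative solutions to x_1+…+x_3 = 6 is C(8,2) = 28.
Subtract solutions that violate a single cap (substitute x_i' = x_i − (cap_i+1)): x_1 ≥ 6 gives C(2,2) = 1; x_2 ≥ 3 gives C(5,2) = 10; x_3 ≥ 5 gives C(3,2) = 3. Together 14.
No two caps can be exceeded simultaneously, so the pair terms are all 0.
By inclusion–exclusion the count is 28 − 14 + 0 = 14.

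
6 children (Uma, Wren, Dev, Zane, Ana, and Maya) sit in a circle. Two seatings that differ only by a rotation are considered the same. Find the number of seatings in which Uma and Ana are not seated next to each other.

Without the restriction there are (5)! = 120 seatings.
Seatings with Uma beside Ana: treat them as a block with 2 internal orders, giving 2 × (4)! = 48.
Subtracting, 120 − 48 = 72.

72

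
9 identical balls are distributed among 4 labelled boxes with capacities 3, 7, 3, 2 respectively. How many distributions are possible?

Without the upper bounds there are C(12,3) = 220 ways to split 9 among 4 boxes.
Subtract solutions that violate a single cap (substitute x_i' = x_i − (cap_i+1)): x_1 ≥ 4 gives C(8,3) = 56; x_2 ≥ 8 gives C(4,3) = 4; x_3 ≥ 4 gives C(8,3) = 56; x_4 ≥ 3 gives C(9,3) = 84. Together 200.
Add back pairs where two caps are both exceeded: 0 + 4 + 10 + 0 + 0 + 10 = 24.
By inclusion–exclusion the count is 220 − 200 + 24 = 44.

44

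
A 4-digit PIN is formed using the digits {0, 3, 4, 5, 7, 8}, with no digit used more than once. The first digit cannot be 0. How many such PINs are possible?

The first digit has 6−1 = 5 choices (anything except 0).
The remaining 3 digits are filled from the other 5 symbols without repetition: 5 × 4 × 3 = 60.
Total: 5 × 60 = 300.

300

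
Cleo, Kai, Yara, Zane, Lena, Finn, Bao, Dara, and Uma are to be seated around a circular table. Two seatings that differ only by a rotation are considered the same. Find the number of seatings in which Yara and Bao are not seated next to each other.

All circular seatings of 9 people number (8)! = 40320.
Seatings with Yara beside Bao: treat them as a block with 2 internal orders, giving 2 × (7)! = 10080.
Subtracting, 40320 − 10080 = 30240.

30240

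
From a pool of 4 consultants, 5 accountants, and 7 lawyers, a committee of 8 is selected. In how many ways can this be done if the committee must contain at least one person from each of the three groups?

12201

With no constraint there are C(16,8) = 12870 possible selections.
Selections missing a whole group: no consultants → C(12,8) = 495; no accountants → C(11,8) = 165; no lawyers → C(9,8) = 9.
Add back selections omitting two groups (i.e. drawn from a single group): C(4,8) + C(5,8) + C(7,8) = 0.
By inclusion–exclusion: 12870 − 669 + 0 = 12201.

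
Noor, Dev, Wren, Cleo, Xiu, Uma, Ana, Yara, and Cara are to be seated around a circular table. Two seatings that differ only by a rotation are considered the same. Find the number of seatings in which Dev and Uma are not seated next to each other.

30240

Without the restriction there are (8)! = 40320 seatings.
Seatings with Dev beside Uma: treat them as a block with 2 internal orders, giving 2 × (7)! = 10080.
Subtracting, 40320 − 10080 = 30240.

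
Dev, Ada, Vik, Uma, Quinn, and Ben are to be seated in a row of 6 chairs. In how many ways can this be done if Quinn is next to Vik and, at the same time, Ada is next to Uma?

96

Treat {Quinn,Vik} as one block (2 orders) and {Ada,Uma} as another (2 orders).
That leaves 4 units to arrange: 2 × 2 × 4! = 4 × 24 = 96.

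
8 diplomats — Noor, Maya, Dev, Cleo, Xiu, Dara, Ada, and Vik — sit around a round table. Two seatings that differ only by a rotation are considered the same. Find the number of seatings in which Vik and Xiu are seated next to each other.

1440

Treat {Vik, Xiu} as one unit (2 internal orders) and seat the resulting 7 units around the table: (6)! circular arrangements.
So 2 × (6)! = 2 × 720 = 1440.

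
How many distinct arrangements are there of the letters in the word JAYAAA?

30

JAYAAA has 6 letters with A appearing 4 times.
The number of distinct arrangements is 6!/(4!) = 720/24 = 30.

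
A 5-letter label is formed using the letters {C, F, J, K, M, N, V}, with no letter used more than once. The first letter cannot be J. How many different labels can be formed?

2160

The first letter has 7−1 = 6 choices (anything except J).
The remaining 4 letters are filled from the other 6 symbols without repetition: 6 × 5 × 4 × 3 = 360.
Total: 6 × 360 = 2160.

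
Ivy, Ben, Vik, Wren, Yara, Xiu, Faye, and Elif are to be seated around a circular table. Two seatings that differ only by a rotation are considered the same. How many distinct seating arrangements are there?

5040

Around a circle, 8 distinct people have 8!/8 = (7)! = 5040 rotationally distinct seatings.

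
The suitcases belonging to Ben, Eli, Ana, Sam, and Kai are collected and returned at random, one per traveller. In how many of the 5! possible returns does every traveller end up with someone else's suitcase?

Count assignments avoiding every fixed point. For any j of the 5 travellers fixed to their own suitcase, the other 5−j can be arranged in (5−j)! ways.
By inclusion–exclusion this is Σ_{j=0}^{5} (−1)^j C(5,j)·(5−j)!.
Computing: 120 − 120 + 60 − 20 + 5 − 1 = 44.

44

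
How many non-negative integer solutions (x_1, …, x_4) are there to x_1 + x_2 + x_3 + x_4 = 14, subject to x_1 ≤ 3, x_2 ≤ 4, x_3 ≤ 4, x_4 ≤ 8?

50

By stars and bars, unrestricted non-negative solutions to x_1+…+x_4 = 14 number C(14+3,3) = 680.
Subtract solutions that violate a single cap (substitute x_i' = x_i − (cap_i+1)): x_1 ≥ 4 gives C(13,3) = 286; x_2 ≥ 5 gives C(12,3) = 220; x_3 ≥ 5 gives C(12,3) = 220; x_4 ≥ 9 gives C(8,3) = 56. Together 782.
Add back pairs where two caps are both exceeded: 56 + 56 + 4 + 35 + 1 + 1 = 153.
Subtract triples: 1 + 0 + 0 + 0 = 1.
By inclusion–exclusion the count is 680 − 782 + 153 − 1 = 50.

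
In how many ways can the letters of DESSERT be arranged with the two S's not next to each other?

There are 7!/(2!·2!) = 1260 arrangements of DESSERT in total.
Arrangements with the S's together: treat SS as one letter, giving (6)!/(2!) = 360.
Hence 1260 − 360 = 900.

900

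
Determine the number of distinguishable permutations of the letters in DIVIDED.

DIVIDED has 7 letters with D appearing 3 times and I appearing twice.
Dividing 7! = 5040 by 3!·2! = 12 for the repeated letters gives 420.

420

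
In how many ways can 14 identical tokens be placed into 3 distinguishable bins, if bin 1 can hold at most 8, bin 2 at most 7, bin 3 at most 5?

Ignoring the caps, the number of non-negative solutions to x_1+…+x_3 = 14 is C(16,2) = 120.
Subtract solutions that violate a single cap (substitute x_i' = x_i − (cap_i+1)): x_1 ≥ 9 gives C(7,2) = 21; x_2 ≥ 8 gives C(8,2) = 28; x_3 ≥ 6 gives C(10,2) = 45. Together 94.
Add back pairs where two caps are both exceeded: 0 + 0 + 1 = 1.
By inclusion–exclusion the count is 120 − 94 + 1 = 27.

27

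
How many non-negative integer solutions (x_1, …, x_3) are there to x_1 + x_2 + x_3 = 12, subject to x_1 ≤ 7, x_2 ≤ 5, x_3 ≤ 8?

Ignoring the caps, the number of non-negative solutions to x_1+…+x_3 = 12 is C(14,2) = 91.
Subtract solutions that violate a single cap (substitute x_i' = x_i − (cap_i+1)): x_1 ≥ 8 gives C(6,2) = 15; x_2 ≥ 6 gives C(8,2) = 28; x_3 ≥ 9 gives C(5,2) = 10. Together 53.
No two caps can be exceeded simultaneously, so the pair terms are all 0.
By inclusion–exclusion the count is 91 − 53 + 0 = 38.

38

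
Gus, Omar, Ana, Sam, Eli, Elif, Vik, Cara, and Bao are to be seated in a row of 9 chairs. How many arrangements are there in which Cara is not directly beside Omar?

282240

Of the 9! = 362880 arrangements, those with Cara and Omar adjacent number 2 × 8! = 80640 (treat the pair as a block with 2 internal orders).
Complementary counting: 362880 − 80640 = 282240.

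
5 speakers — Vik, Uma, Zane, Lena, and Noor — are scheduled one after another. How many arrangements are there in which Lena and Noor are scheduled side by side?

48

Treat {Lena, Noor} as a single unit. There are 4 units to order, and the pair itself can be ordered 2 ways.
So the count is 2·(4)! = 48.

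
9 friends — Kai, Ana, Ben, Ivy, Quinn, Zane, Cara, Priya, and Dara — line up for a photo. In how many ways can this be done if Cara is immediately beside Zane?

80640

Treat {Cara, Zane} as a single unit. There are 8 units to order, and the pair itself can be ordered 2 ways.
So the count is 2·(8)! = 80640.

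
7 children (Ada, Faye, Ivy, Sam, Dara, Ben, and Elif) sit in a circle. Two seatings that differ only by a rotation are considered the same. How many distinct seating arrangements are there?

Seat Ada anywhere (absorbing the rotational symmetry), then permute the other 6: (6)! = 720.

720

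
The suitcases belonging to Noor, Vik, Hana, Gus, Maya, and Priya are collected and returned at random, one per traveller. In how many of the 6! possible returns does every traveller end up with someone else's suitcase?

265

Let Aᵢ be the assignments in which traveller i gets their own suitcase. We want the size of the complement of A₁∪…∪A_6.
By inclusion–exclusion this is Σ_{j=0}^{6} (−1)^j C(6,j)·(6−j)!.
Computing: 720 − 720 + 360 − 120 + 30 − 6 + 1 = 265.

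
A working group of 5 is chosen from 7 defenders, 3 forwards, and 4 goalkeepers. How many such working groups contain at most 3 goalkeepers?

Split by how many goalkeepers are chosen (0 through 3).
Sum: C(4,0)·C(10,5) + C(4,1)·C(10,4) + C(4,2)·C(10,3) + C(4,3)·C(10,2) = 252 + 840 + 720 + 180 = 1992.

1992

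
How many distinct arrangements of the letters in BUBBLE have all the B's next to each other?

Treat the 3 copies of B as a single block. The multiset to arrange is then {BBB, E, L, U}, 4 items in all.
All 4 items are distinct, so there are (4)! = 24 arrangements.

24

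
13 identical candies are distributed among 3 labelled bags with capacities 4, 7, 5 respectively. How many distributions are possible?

10

Ignoring the caps, the number of non-negative solutions to x_1+…+x_3 = 13 is C(15,2) = 105.
Subtract solutions that violate a single cap (substitute x_i' = x_i − (cap_i+1)): x_1 ≥ 5 gives C(10,2) = 45; x_2 ≥ 8 gives C(7,2) = 21; x_3 ≥ 6 gives C(9,2) = 36. Together 102.
Add back pairs where two caps are both exceeded: 1 + 6 + 0 = 7.
By inclusion–exclusion the count is 105 − 102 + 7 = 10.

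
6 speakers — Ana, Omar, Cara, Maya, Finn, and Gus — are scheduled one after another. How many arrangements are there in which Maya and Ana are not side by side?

480

Of the 6! = 720 arrangements, those with Maya and Ana adjacent number 2 × 5! = 240 (treat the pair as a block with 2 internal orders).
Complementary counting: 720 − 240 = 480.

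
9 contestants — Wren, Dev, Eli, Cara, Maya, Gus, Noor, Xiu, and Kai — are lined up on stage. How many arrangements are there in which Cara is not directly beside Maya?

282240

Of the 9! = 362880 arrangements, those with Cara and Maya adjacent number 2 × 8! = 80640 (treat the pair as a block with 2 internal orders).
So 362880 − 80640 = 282240 arrangements keep them apart.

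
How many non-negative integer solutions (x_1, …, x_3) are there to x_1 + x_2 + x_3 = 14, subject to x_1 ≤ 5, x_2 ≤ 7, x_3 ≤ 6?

By stars and bars, unrestricted non-negative solutions to x_1+…+x_3 = 14 number C(14+2,2) = 120.
Subtract solutions that violate a single cap (substitute x_i' = x_i − (cap_i+1)): x_1 ≥ 6 gives C(10,2) = 45; x_2 ≥ 8 gives C(8,2) = 28; x_3 ≥ 7 gives C(9,2) = 36. Together 109.
Add back pairs where two caps are both exceeded: 1 + 3 + 0 = 4.
By inclusion–exclusion the count is 120 − 109 + 4 = 15.

15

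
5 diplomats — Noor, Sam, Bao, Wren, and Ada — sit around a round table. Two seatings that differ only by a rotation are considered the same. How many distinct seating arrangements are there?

24

Fix one person's seat to break rotational symmetry; the remaining 4 people can be arranged in (4)! = 24 ways.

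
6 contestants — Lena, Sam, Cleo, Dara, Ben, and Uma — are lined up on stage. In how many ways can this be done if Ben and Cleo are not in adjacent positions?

There are 6! = 720 arrangements in all. If Ben and Cleo are adjacent, merging them into one block gives 2·(5)! = 240 arrangements.
So 720 − 240 = 480 arrangements keep them apart.

480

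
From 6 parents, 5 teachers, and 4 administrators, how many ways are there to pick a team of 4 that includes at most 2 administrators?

Split by how many administrators are chosen (0 through 2).
Sum: C(4,0)·C(11,4) + C(4,1)·C(11,3) + C(4,2)·C(11,2) = 330 + 660 + 330 = 1320.

1320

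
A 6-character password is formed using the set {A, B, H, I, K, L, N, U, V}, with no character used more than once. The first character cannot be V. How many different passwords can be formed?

The first character has 9−1 = 8 choices (anything except V).
The remaining 5 characters are filled from the other 8 symbols without repetition: 8 × 7 × 6 × 5 × 4 = 6720.
Total: 8 × 6720 = 53760.

53760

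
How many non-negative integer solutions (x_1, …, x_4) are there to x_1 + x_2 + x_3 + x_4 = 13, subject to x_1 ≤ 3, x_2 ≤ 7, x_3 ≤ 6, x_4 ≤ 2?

Without the upper bounds there are C(16,3) = 560 ways to split 13 among 4 variables.
Subtract solutions that violate a single cap (substitute x_i' = x_i − (cap_i+1)): x_1 ≥ 4 gives C(12,3) = 220; x_2 ≥ 8 gives C(8,3) = 56; x_3 ≥ 7 gives C(9,3) = 84; x_4 ≥ 3 gives C(13,3) = 286. Together 646.
Add back pairs where two caps are both exceeded: 4 + 10 + 84 + 0 + 10 + 20 = 128.
By inclusion–exclusion the count is 560 − 646 + 128 = 42.

42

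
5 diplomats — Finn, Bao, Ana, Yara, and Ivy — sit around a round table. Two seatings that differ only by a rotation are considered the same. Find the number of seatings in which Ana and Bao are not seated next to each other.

All circular seatings of 5 people number (4)! = 24.
Those with Ana next to Bao: fuse the pair into one unit and seat 4 units around a circle — 2·(3)! = 12.
Subtracting, 24 − 12 = 12.

12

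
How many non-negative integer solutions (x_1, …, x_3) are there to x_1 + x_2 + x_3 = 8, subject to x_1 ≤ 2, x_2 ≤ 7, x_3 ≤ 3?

By stars and bars, unrestricted non-negative solutions to x_1+…+x_3 = 8 number C(8+2,2) = 45.
Subtract solutions that violate a single cap (substitute x_i' = x_i − (cap_i+1)): x_1 ≥ 3 gives C(7,2) = 21; x_2 ≥ 8 gives C(2,2) = 1; x_3 ≥ 4 gives C(6,2) = 15. Together 37.
Add back pairs where two caps are both exceeded: 0 + 3 + 0 = 3.
By inclusion–exclusion the count is 45 − 37 + 3 = 11.

11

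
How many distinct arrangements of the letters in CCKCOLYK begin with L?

420

With the first slot taken by L, it remains to arrange the other 7 letters (CCKCOYK).
Those 7 letters have C appearing 3 times and K appearing twice, giving (7)!/(3!·2!) = 420.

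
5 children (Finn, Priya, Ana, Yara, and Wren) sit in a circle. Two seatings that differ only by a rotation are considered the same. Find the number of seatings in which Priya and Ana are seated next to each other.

12

Treat {Priya, Ana} as one unit (2 internal orders) and seat the resulting 4 units around the table: (3)! circular arrangements.
So 2 × (3)! = 2 × 6 = 12.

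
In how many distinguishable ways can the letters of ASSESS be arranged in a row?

30

The 6 letters of ASSESS have repeats: S appearing 4 times.
The number of distinct arrangements is 6!/(4!) = 720/24 = 30.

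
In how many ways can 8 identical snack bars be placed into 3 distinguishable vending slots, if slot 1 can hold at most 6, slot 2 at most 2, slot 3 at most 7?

By stars and bars, unrestricted non-negative solutions to x_1+…+x_3 = 8 number C(8+2,2) = 45.
Subtract solutions that violate a single cap (substitute x_i' = x_i − (cap_i+1)): x_1 ≥ 7 gives C(3,2) = 3; x_2 ≥ 3 gives C(7,2) = 21; x_3 ≥ 8 gives C(2,2) = 1. Together 25.
No two caps can be exceeded simultaneously, so the pair terms are all 0.
By inclusion–exclusion the count is 45 − 25 + 0 = 20.

20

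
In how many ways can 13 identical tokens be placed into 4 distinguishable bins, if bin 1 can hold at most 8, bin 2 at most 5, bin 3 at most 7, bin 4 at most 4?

195

Ignoring the caps, the number of non-negative solutions to x_1+…+x_4 = 13 is C(16,3) = 560.
Subtract solutions that violate a single cap (substitute x_i' = x_i − (cap_i+1)): x_1 ≥ 9 gives C(7,3) = 35; x_2 ≥ 6 gives C(10,3) = 120; x_3 ≥ 8 gives C(8,3) = 56; x_4 ≥ 5 gives C(11,3) = 165. Together 376.
Add back pairs where two caps are both exceeded: 0 + 0 + 0 + 0 + 10 + 1 = 11.
By inclusion–exclusion the count is 560 − 376 + 11 = 195.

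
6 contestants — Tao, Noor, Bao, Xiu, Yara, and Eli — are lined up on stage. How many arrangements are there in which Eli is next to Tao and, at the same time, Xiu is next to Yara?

Treat {Eli,Tao} as one block (2 orders) and {Xiu,Yara} as another (2 orders).
That leaves 4 units to arrange: 2 × 2 × 4! = 4 × 24 = 96.

96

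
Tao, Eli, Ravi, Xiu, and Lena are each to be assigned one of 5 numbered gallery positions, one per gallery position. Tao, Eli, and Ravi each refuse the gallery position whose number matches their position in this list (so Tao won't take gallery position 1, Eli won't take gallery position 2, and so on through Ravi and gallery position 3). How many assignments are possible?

64

Let Aᵢ (for i ∈ {1, 2, 3}) be the placements that put person i in their forbidden gallery position. Any j of these fix j positions, leaving (5−j)! ways to fill the rest, and there are C(3,j) ways to pick which j.
By inclusion–exclusion, the number of valid placements is Σ_{j=0}^{3} (−1)^j C(3,j)·(5−j)!.
Computing: 120 − 72 + 18 − 2 = 64.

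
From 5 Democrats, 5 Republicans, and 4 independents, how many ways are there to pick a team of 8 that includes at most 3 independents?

2793

Split by how many independents are chosen (0 through 3).
Sum: C(4,0)·C(10,8) + C(4,1)·C(10,7) + C(4,2)·C(10,6) + C(4,3)·C(10,5) = 45 + 480 + 1260 + 1008 = 2793.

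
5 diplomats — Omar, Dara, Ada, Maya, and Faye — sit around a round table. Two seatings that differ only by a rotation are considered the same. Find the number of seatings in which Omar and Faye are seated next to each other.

12

Glue Omar and Faye into a block (2 internal orders). Seating 4 units around a circle gives (3)! arrangements.
So 2 × (3)! = 2 × 6 = 12.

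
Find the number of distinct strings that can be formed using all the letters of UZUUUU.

UZUUUU has 6 letters with U appearing 5 times.
The number of distinct arrangements is 6!/(5!) = 720/120 = 6.

6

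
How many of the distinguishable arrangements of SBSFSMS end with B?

Fix B in the last position and arrange the remaining 6 letters.
Those 6 letters have S appearing 4 times, giving (6)!/(4!) = 30.

30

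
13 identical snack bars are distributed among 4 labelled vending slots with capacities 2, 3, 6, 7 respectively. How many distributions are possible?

42

By stars and bars, unrestricted non-negative solutions to x_1+…+x_4 = 13 number C(13+3,3) = 560.
Subtract solutions that violate a single cap (substitute x_i' = x_i − (cap_i+1)): x_1 ≥ 3 gives C(13,3) = 286; x_2 ≥ 4 gives C(12,3) = 220; x_3 ≥ 7 gives C(9,3) = 84; x_4 ≥ 8 gives C(8,3) = 56. Together 646.
Add back pairs where two caps are both exceeded: 84 + 20 + 10 + 10 + 4 + 0 = 128.
By inclusion–exclusion the count is 560 − 646 + 128 = 42.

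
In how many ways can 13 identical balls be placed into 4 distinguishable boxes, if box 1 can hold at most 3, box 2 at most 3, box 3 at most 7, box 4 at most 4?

Without the upper bounds there are C(16,3) = 560 ways to split 13 among 4 boxes.
Subtract solutions that violate a single cap (substitute x_i' = x_i − (cap_i+1)): x_1 ≥ 4 gives C(12,3) = 220; x_2 ≥ 4 gives C(12,3) = 220; x_3 ≥ 8 gives C(8,3) = 56; x_4 ≥ 5 gives C(11,3) = 165. Together 661.
Add back pairs where two caps are both exceeded: 56 + 4 + 35 + 4 + 35 + 1 = 135.
Subtract triples: 0 + 1 + 0 + 0 = 1.
By inclusion–exclusion the count is 560 − 661 + 135 − 1 = 33.

33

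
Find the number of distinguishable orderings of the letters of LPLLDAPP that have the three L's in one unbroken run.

Treat the 3 copies of L as a single block. The multiset to arrange is then {LLL, A, D, P, P, P}, 6 items in all.
That gives (6)!/(3!) = 120 arrangements.

120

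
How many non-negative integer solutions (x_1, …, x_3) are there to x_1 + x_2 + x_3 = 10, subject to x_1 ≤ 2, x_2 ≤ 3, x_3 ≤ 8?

By stars and bars, unrestricted non-negative solutions to x_1+…+x_3 = 10 number C(10+2,2) = 66.
Subtract solutions that violate a single cap (substitute x_i' = x_i − (cap_i+1)): x_1 ≥ 3 gives C(9,2) = 36; x_2 ≥ 4 gives C(8,2) = 28; x_3 ≥ 9 gives C(3,2) = 3. Together 67.
Add back pairs where two caps are both exceeded: 10 + 0 + 0 = 10.
By inclusion–exclusion the count is 66 − 67 + 10 = 9.

9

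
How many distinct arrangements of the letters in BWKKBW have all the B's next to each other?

30

Treat the 2 copies of B as a single block. The multiset to arrange is then {BB, K, K, W, W}, 5 items in all.
That gives (5)!/(2!·2!) = 30 arrangements.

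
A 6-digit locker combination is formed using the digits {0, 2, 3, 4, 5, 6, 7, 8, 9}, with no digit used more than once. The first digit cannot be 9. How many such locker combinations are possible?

The first digit has 9−1 = 8 choices (anything except 9).
The remaining 5 digits are filled from the other 8 symbols without repetition: 8 × 7 × 6 × 5 × 4 = 6720.
Total: 8 × 6720 = 53760.

53760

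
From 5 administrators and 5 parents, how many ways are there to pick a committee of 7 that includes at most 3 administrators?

Split by how many administrators are chosen (0 through 3).
Sum: C(5,0)·C(5,7) + C(5,1)·C(5,6) + C(5,2)·C(5,5) + C(5,3)·C(5,4) = 0 + 0 + 10 + 50 = 60.

60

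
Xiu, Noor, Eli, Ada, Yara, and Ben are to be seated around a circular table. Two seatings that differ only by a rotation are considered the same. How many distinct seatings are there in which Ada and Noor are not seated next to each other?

72

Without the restriction there are (5)! = 120 seatings.
Seatings with Ada beside Noor: treat them as a block with 2 internal orders, giving 2 × (4)! = 48.
Subtracting, 120 − 48 = 72.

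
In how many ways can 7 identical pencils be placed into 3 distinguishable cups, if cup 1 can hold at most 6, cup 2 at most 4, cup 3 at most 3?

19

Ignoring the caps, the number of non-negative solutions to x_1+…+x_3 = 7 is C(9,2) = 36.
Subtract solutions that violate a single cap (substitute x_i' = x_i − (cap_i+1)): x_1 ≥ 7 gives C(2,2) = 1; x_2 ≥ 5 gives C(4,2) = 6; x_3 ≥ 4 gives C(5,2) = 10. Together 17.
No two caps can be exceeded simultaneously, so the pair terms are all 0.
By inclusion–exclusion the count is 36 − 17 + 0 = 19.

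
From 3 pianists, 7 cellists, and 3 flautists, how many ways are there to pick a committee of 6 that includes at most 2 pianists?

1596

Split by how many pianists are chosen (0 through 2).
Sum: C(3,0)·C(10,6) + C(3,1)·C(10,5) + C(3,2)·C(10,4) = 210 + 756 + 630 = 1596.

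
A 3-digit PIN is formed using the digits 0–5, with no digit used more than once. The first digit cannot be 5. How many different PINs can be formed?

The first digit has 6−1 = 5 choices (anything except 5).
The remaining 2 digits are filled from the other 5 symbols without repetition: 5 × 4 = 20.
Total: 5 × 20 = 100.

100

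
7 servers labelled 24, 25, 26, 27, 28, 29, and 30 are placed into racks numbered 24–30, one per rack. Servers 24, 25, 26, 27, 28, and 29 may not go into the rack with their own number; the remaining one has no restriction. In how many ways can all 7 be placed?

2119

Let Aᵢ (for 24 ≤ i ≤ 29) be the placements that put server i in its forbidden rack. Any j of these fix j positions, leaving (7−j)! ways to fill the rest, and there are C(6,j) ways to pick which j.
By inclusion–exclusion, the number of valid placements is Σ_{j=0}^{6} (−1)^j C(6,j)·(7−j)!.
Computing: 5040 − 4320 + 1800 − 480 + 90 − 12 + 1 = 2119.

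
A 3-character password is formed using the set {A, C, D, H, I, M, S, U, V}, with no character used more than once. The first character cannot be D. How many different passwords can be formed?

The first character has 9−1 = 8 choices (anything except D).
The remaining 2 characters are filled from the other 8 symbols without repetition: 8 × 7 = 56.
Total: 8 × 56 = 448.

448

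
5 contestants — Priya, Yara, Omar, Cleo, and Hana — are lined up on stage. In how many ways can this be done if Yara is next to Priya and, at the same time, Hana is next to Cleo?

Treat {Yara,Priya} as one block (2 orders) and {Hana,Cleo} as another (2 orders).
That leaves 3 units to arrange: 2 × 2 × 3! = 4 × 6 = 24.

24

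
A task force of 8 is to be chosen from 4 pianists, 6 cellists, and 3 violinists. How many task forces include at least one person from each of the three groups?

1233

Total 8-person selections from all 13: C(13,8) = 1287.
Selections missing a whole group: no pianists → C(9,8) = 9; no cellists → C(7,8) = 0; no violinists → C(10,8) = 45.
Add back selections omitting two groups (i.e. drawn from a single group): C(4,8) + C(6,8) + C(3,8) = 0.
By inclusion–exclusion: 1287 − 54 + 0 = 1233.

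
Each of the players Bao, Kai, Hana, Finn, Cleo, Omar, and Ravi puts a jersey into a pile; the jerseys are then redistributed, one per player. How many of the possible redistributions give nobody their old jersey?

This is the derangement count D_7: permutations of 7 items with no fixed point.
By inclusion–exclusion this is Σ_{j=0}^{7} (−1)^j C(7,j)·(7−j)!.
Computing: 5040 − 5040 + 2520 − 840 + 210 − 42 + 7 − 1 = 1854.

1854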